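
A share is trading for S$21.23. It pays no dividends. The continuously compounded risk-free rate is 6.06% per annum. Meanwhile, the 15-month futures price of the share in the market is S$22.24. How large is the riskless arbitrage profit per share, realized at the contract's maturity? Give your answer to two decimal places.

Fair futures: F* = S·e^(carry·T), with carry = r = 0.0606
F* = 21.23 · e^(0.0606 × 15/12) = 21.23 · e^0.075750 = 21.23 × 1.078693 = S$22.9007
Market S$22.24 < fair S$22.9007: forward underpriced → reverse cash-and-carry (short spot, go long the forward).
At maturity, profit = |F_mkt − F*| = |22.24 − 22.9007| = S$0.66 per share

S$0.66 per share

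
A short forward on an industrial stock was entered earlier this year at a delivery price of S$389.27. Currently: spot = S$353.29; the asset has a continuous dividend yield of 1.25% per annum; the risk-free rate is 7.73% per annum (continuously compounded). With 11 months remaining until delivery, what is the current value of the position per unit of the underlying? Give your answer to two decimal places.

Current fair forward for the remaining 11 months: F = S·e^((r − q)·T), (r − q) = 0.0773 − 0.0125 = 0.0648
F = 353.29 · e^(0.0648 × 11/12) = 353.29 × 1.061200 = 374.9113
Value of long forward = (F − K)·e^(−rT) = (374.9113 − 389.27) · e^(−0.0773·11/12)
= -14.3587 × 0.931594 = -13.38
Short position value = −(long value) = S$13.38

S$13.38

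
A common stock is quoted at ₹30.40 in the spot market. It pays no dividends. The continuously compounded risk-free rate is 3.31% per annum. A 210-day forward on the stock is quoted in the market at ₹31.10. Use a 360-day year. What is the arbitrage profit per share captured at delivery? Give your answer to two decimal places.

Fair forward: F* = S·e^(carry·T), with carry = r = 0.0331
F* = 30.40 · e^(0.0331 × 210/360) = 30.40 · e^0.019308 = 30.40 × 1.019496 = ₹30.9927
Market ₹31.10 > fair ₹30.9927: forward overpriced → cash-and-carry (buy spot, short the forward).
At maturity, profit = |F_mkt − F*| = |31.10 − 30.9927| = ₹0.11 per share

₹0.11 per share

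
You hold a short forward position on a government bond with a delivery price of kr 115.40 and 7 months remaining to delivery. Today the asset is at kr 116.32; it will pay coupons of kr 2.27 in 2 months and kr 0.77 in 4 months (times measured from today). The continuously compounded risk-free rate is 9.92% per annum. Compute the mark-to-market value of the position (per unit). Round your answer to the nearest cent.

PV(remaining coupons) I = 2.27·e^(−0.0992·2/12) + 0.77·e^(−0.0992·4/12) = 2.9777
Current forward F = (S − I)·e^(rT) = (116.32 − 2.9777)·e^(0.0992·7/12) = 113.3423 × 1.059574 = 120.0946
Value (long) = (F − K)·e^(−rT) = (120.0946 − 115.40) × 0.943776 = 4.4307
Short position value = −(long value) = -kr 4.43

-kr 4.43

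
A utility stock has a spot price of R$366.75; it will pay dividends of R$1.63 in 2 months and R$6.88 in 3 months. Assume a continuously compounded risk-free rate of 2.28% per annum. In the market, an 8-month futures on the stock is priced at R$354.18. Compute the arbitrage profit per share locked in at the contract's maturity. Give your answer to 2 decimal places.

PV(dividends) I = 1.63·e^(−0.0228·2/12) + 6.88·e^(−0.0228·3/12) = 8.4647
Fair futures F* = (S − I)·e^(rT) = (366.75 − 8.4647)·e^0.015200 = 358.2853 × 1.015316 = 363.7728
Market R$354.18 < fair 363.7728: forward underpriced → reverse cash-and-carry (short the stock, invest proceeds at r, pay the dividends, go long the forward).
Profit at T = |F_mkt − F*| = |354.18 − 363.7728| = R$9.59 per share

R$9.59 per share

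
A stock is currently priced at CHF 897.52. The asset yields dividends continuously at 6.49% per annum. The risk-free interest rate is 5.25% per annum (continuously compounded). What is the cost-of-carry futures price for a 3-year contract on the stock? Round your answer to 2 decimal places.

CHF 864.75

F = S·e^((r − q)T) = 897.52 · e^((0.0525 − 0.0649) × 3)
= 897.52 · e^-0.037200 = 897.52 × 0.963483
F = CHF 864.75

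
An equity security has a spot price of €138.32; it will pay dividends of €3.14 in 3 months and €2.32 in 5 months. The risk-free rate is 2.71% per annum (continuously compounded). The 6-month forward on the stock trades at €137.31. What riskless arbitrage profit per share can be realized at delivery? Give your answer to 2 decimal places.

PV(dividends) I = 3.14·e^(−0.0271·3/12) + 2.32·e^(−0.0271·5/12) = 5.4127
Fair forward F* = (S − I)·e^(rT) = (138.32 − 5.4127)·e^0.013550 = 132.9073 × 1.013642 = 134.7204
Market €137.31 > fair 134.7204: forward overpriced → cash-and-carry (borrow at r, buy the stock and collect the dividends, short the forward).
Profit at T = |F_mkt − F*| = |137.31 − 134.7204| = €2.59 per share

€2.59 per share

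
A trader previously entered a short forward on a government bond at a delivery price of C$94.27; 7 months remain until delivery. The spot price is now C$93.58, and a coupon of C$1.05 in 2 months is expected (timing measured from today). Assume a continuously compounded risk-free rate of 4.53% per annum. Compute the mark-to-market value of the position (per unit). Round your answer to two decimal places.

-C$0.73

PV(remaining coupons) I = 1.05·e^(−0.0453·2/12) = 1.0421
Current forward F = (S − I)·e^(rT) = (93.58 − 1.0421)·e^(0.0453·7/12) = 92.5379 × 1.026777 = 95.0158
Value (long) = (F − K)·e^(−rT) = (95.0158 − 94.27) × 0.973921 = 0.7264
Short position value = −(long value) = -C$0.73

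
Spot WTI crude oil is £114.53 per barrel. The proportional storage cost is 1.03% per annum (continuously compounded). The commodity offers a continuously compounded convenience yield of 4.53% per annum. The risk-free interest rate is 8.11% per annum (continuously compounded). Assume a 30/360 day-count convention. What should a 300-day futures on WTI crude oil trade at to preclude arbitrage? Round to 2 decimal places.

£119.02 per barrel

Net carry = r + u − y = 0.0811 + 0.0103 − 0.0453 = 0.0461
F = S·e^((r+u−y)T) = 114.53 · e^(0.0461 × 300/360) = 114.53 · e^0.038417
= 114.53 × 1.039164 = £119.02 per barrel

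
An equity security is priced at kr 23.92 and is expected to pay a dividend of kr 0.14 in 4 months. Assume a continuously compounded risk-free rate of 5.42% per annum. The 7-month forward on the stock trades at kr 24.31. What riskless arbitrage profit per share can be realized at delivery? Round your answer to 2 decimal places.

kr 0.24 per share

PV(dividends) I = 0.14·e^(−0.0542·4/12) = 0.1375
Fair forward F* = (S − I)·e^(rT) = (23.92 − 0.1375)·e^0.031617 = 23.7825 × 1.032122 = 24.5464
Market kr 24.31 < fair 24.5464: forward underpriced → reverse cash-and-carry (short the stock, invest proceeds at r, pay the dividends, go long the forward).
Profit at T = |F_mkt − F*| = |24.31 − 24.5464| = kr 0.24 per share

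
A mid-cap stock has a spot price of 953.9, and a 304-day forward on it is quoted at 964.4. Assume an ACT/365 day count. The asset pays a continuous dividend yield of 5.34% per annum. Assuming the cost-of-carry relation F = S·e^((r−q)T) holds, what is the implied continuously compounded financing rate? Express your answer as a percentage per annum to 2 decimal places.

From F = S·e^((r−q)T): (r − q) = ln(F/S)/T
ln(964.4/953.9) = ln(1.011007) = 0.010947
(r − q) = 0.010947 / (304/365) = 0.013144
r = ln(F/S)/T + q = 0.013144 + 0.0534 = 0.066544
r = 6.65%

6.65%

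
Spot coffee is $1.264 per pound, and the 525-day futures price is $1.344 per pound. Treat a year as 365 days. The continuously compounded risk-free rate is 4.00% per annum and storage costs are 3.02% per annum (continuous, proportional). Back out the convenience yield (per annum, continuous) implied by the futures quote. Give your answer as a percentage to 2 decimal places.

F = S·e^((r+u−y)T) ⇒ (r+u−y) = ln(F/S)/T
ln(1.344/1.264) = 0.061369; /T ⇒ 0.042666
y = r + u − ln(F/S)/T = 0.0400 + 0.0302 − 0.042666 = 0.027534
y = 2.75%

2.75%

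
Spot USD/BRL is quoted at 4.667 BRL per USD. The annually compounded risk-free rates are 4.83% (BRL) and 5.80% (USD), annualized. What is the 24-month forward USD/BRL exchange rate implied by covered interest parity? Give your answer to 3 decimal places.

4.582

By covered interest parity, F = S · (1+r_BRL)^T / (1+r_USD)^T
= 4.667 × 1.098933 / 1.119364 = 4.667 × 0.981748
F = 4.582 BRL per USD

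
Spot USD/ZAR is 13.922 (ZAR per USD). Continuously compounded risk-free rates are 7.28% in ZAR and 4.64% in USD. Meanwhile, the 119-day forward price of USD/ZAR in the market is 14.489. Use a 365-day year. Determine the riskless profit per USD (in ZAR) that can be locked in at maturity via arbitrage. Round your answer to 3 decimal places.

Fair forward: F* = S·e^(carry·T), with carry = (r_ZAR − r_USD) = 0.0728 − 0.0464 = 0.0264
F* = 13.922 · e^(0.0264 × 119/365) = 13.922 · e^0.008607 = 13.922 × 1.008644 = 14.0423
Market 14.489 > fair 14.0423: forward overpriced → cash-and-carry (buy spot, short the forward).
At maturity, profit = |F_mkt − F*| = |14.489 − 14.0423| = 0.447 per USD (in ZAR)

0.447 per USD (in ZAR)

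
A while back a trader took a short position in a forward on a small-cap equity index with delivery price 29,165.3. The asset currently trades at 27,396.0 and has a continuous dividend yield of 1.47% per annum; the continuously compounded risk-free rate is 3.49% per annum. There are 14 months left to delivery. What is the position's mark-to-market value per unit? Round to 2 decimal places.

Current fair forward for the remaining 14 months: F = S·e^((r − q)·T), (r − q) = 0.0349 − 0.0147 = 0.0202
F = 27396.0 · e^(0.0202 × 14/12) = 27396.0 × 1.02384655 = 28049.3001
Value of long forward = (F − K)·e^(−rT) = (28049.3001 − 29165.3) · e^(−0.0349·14/12)
= -1115.9999 × 0.96010112 = -1071.47
Short position value = −(long value) = 1071.47

1071.47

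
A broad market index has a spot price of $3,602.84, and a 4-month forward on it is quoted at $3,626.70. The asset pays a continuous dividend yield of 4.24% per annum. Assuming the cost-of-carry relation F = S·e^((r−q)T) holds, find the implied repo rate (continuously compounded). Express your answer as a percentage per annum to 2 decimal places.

From F = S·e^((r−q)T): (r − q) = ln(F/S)/T
ln(3626.70/3602.84) = ln(1.006623) = 0.006601
(r − q) = 0.006601 / (4/12) = 0.019803
r = ln(F/S)/T + q = 0.019803 + 0.0424 = 0.062203
r = 6.22%

6.22%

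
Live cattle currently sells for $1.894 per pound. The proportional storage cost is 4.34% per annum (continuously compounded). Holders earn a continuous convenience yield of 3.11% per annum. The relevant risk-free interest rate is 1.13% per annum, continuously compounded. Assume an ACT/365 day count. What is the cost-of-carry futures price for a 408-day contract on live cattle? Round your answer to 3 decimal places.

Net carry = r + u − y = 0.0113 + 0.0434 − 0.0311 = 0.0236
F = S·e^((r+u−y)T) = 1.894 · e^(0.0236 × 408/365) = 1.894 · e^0.026380
= 1.894 × 1.026731 = $1.945 per pound

$1.945 per pound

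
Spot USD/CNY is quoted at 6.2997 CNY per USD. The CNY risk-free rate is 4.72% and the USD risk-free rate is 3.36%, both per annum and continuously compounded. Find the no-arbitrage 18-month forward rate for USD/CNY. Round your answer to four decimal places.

F = S·e^((r_CNY − r_USD)T) = 6.2997 · e^((0.0472 − 0.0336) × 18/12)
= 6.2997 · e^0.020400 = 6.2997 × 1.020610
F = 6.4295 CNY per USD

6.4295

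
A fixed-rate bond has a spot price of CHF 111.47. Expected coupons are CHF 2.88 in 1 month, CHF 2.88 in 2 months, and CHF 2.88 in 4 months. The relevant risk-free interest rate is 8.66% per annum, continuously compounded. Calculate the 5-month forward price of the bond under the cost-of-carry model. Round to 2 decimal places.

PV(coupons) I = 2.88·e^(−0.0866·1/12) + 2.88·e^(−0.0866·2/12) + 2.88·e^(−0.0866·4/12)
I = 2.8593 + 2.8387 + 2.7981 = 8.4961
F = (S − I)·e^(rT) = (111.47 − 8.4961) · e^(0.0866·5/12)
= 102.9739 · e^0.036083 = 102.9739 × 1.036742 = CHF 106.76

CHF 106.76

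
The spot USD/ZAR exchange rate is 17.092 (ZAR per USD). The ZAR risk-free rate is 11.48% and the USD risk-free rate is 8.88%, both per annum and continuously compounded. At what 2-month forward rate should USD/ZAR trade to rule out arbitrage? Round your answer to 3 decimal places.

F = S·e^((r_ZAR − r_USD)T) = 17.092 · e^((0.1148 − 0.0888) × 2/12)
= 17.092 · e^0.004333 = 17.092 × 1.004342
F = 17.166 ZAR per USD

17.166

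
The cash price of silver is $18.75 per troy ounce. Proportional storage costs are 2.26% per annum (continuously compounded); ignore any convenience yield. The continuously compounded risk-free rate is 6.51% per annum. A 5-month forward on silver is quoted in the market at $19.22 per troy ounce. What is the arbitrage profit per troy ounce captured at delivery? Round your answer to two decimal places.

$0.23 per troy ounce

Fair forward: F* = S·e^(carry·T), with carry = (r + u) = 0.0651 + 0.0226 = 0.0877
F* = 18.75 · e^(0.0877 × 5/12) = 18.75 · e^0.036542 = 18.75 × 1.037218 = $19.4478
Market $19.22 < fair $19.4478: forward underpriced → reverse cash-and-carry (short spot, go long the forward).
At maturity, profit = |F_mkt − F*| = |19.22 − 19.4478| = $0.23 per troy ounce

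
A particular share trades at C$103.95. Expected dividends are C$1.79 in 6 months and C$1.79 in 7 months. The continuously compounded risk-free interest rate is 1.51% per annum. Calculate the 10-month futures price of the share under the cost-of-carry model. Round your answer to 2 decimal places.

C$101.67

PV(dividends) I = 1.79·e^(−0.0151·6/12) + 1.79·e^(−0.0151·7/12)
I = 1.7765 + 1.7743 = 3.5508
F = (S − I)·e^(rT) = (103.95 − 3.5508) · e^(0.0151·10/12)
= 100.3992 · e^0.012583 = 100.3992 × 1.012662 = C$101.67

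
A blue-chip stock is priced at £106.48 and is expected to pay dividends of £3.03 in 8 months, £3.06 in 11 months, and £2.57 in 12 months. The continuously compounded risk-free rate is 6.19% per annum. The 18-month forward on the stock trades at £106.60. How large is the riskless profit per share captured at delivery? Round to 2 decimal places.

£1.23 per share

PV(dividends) I = 3.03·e^(−0.0619·8/12) + 3.06·e^(−0.0619·11/12) + 2.57·e^(−0.0619·12/12) = 8.2145
Fair forward F* = (S − I)·e^(rT) = (106.48 − 8.2145)·e^0.092850 = 98.2655 × 1.097297 = 107.8264
Market £106.60 < fair 107.8264: forward underpriced → reverse cash-and-carry (short the stock, invest proceeds at r, pay the dividends, go long the forward).
Profit at T = |F_mkt − F*| = |106.60 − 107.8264| = £1.23 per share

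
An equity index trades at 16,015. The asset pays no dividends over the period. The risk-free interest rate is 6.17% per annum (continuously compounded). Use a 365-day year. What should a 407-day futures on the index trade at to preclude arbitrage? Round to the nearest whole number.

F = S·e^(rT) = 16015 · e^(0.0617 × 407/365)
= 16015 · e^0.068800 = 16015 × 1.071222
F = 17,156

17,156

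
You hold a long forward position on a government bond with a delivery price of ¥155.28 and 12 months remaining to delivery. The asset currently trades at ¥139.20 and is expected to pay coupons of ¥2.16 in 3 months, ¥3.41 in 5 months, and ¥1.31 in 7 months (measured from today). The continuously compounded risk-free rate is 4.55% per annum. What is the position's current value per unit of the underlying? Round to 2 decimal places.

-¥15.93

PV(remaining coupons) I = 2.16·e^(−0.0455·3/12) + 3.41·e^(−0.0455·5/12) + 1.31·e^(−0.0455·7/12) = 6.7572
Current forward F = (S − I)·e^(rT) = (139.20 − 6.7572)·e^(0.0455·12/12) = 132.4428 × 1.046551 = 138.6081
Value (long) = (F − K)·e^(−rT) = (138.6081 − 155.28) × 0.955520 = -15.9303
Value = -¥15.93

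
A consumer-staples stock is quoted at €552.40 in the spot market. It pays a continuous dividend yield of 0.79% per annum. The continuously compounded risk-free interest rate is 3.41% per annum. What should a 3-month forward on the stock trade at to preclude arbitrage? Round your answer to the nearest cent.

€556.03

F = S·e^((r − q)T) = 552.40 · e^((0.0341 − 0.0079) × 3/12)
= 552.40 · e^0.006550 = 552.40 × 1.006571
F = €556.03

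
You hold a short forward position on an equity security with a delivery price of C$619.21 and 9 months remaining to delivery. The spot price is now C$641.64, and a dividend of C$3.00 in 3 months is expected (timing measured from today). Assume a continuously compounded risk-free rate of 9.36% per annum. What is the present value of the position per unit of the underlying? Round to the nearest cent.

-C$61.48

PV(remaining dividends) I = 3.00·e^(−0.0936·3/12) = 2.9306
Current forward F = (S − I)·e^(rT) = (641.64 − 2.9306)·e^(0.0936·9/12) = 638.7094 × 1.072723 = 685.1583
Value (long) = (F − K)·e^(−rT) = (685.1583 − 619.21) × 0.932207 = 61.4775
Short position value = −(long value) = -C$61.48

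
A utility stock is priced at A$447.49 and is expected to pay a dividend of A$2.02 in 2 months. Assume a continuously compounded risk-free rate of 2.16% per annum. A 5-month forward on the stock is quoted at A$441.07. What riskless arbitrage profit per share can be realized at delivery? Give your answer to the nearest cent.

PV(dividends) I = 2.02·e^(−0.0216·2/12) = 2.0127
Fair forward F* = (S − I)·e^(rT) = (447.49 − 2.0127)·e^0.009000 = 445.4773 × 1.009041 = 449.5049
Market A$441.07 < fair 449.5049: forward underpriced → reverse cash-and-carry (short the stock, invest proceeds at r, pay the dividends, go long the forward).
Profit at T = |F_mkt − F*| = |441.07 − 449.5049| = A$8.43 per share

A$8.43 per share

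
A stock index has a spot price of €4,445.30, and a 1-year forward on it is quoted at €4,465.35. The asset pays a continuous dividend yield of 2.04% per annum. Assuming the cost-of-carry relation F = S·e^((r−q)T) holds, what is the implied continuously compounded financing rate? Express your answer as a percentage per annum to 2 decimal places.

2.49%

From F = S·e^((r−q)T): (r − q) = ln(F/S)/T
ln(4465.35/4445.30) = ln(1.004510) = 0.004500
(r − q) = 0.004500 / (12/12) = 0.004500
r = ln(F/S)/T + q = 0.004500 + 0.0204 = 0.024900
r = 2.49%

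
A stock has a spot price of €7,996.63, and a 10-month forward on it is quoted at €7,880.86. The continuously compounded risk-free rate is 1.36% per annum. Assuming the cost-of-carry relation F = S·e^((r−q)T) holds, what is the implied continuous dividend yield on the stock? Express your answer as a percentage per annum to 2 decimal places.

From F = S·e^((r−q)T): (r − q) = ln(F/S)/T
ln(7880.86/7996.63) = ln(0.985523) = -0.014583
(r − q) = -0.014583 / (10/12) = -0.017500
q = r − ln(F/S)/T = 0.0136 + 0.017500 = 0.031100
q = 3.11%

3.11%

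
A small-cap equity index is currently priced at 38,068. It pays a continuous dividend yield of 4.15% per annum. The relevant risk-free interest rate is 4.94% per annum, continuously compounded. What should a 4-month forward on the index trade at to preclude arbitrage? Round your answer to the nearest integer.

38,168

F = S·e^((r − q)T) = 38068 · e^((0.0494 − 0.0415) × 4/12)
= 38068 · e^0.002633 = 38068 × 1.002636
F = 38,168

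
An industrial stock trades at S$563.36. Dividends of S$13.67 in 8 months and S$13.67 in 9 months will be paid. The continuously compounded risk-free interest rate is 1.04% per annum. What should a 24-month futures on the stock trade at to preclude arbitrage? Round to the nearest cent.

S$547.49

PV(dividends) I = 13.67·e^(−0.0104·8/12) + 13.67·e^(−0.0104·9/12)
I = 13.5755 + 13.5638 = 27.1393
F = (S − I)·e^(rT) = (563.36 − 27.1393) · e^(0.0104·24/12)
= 536.2207 · e^0.020800 = 536.2207 × 1.021018 = S$547.49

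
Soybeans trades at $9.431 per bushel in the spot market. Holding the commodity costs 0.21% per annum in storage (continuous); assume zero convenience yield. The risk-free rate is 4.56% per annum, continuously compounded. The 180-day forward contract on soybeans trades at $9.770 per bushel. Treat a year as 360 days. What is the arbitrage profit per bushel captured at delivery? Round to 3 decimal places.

Fair forward: F* = S·e^(carry·T), with carry = (r + u) = 0.0456 + 0.0021 = 0.0477
F* = 9.431 · e^(0.0477 × 180/360) = 9.431 · e^0.023850 = 9.431 × 1.024137 = $9.6586
Market $9.770 > fair $9.6586: forward overpriced → cash-and-carry (buy spot, short the forward).
At maturity, profit = |F_mkt − F*| = |9.770 − 9.6586| = $0.111 per bushel

$0.111 per bushel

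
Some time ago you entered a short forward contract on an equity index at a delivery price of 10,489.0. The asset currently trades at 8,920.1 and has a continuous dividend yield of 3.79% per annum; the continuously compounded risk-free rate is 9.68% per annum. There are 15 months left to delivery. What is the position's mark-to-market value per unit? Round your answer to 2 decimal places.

Current fair forward for the remaining 15 months: F = S·e^((r − q)·T), (r − q) = 0.0968 − 0.0379 = 0.0589
F = 8920.1 · e^(0.0589 × 15/12) = 8920.1 × 1.07640308 = 9601.6231
Value of long forward = (F − K)·e^(−rT) = (9601.6231 − 10489.0) · e^(−0.0968·15/12)
= -887.3769 × 0.88603396 = -786.25
Short position value = −(long value) = 786.25

786.25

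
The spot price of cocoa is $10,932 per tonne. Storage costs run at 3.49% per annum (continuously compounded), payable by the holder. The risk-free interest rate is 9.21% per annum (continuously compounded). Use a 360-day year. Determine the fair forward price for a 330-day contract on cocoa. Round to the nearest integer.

Net carry = r + u − y = 0.0921 + 0.0349 − 0.0000 = 0.1270
F = S·e^((r+u−y)T) = 10932 · e^(0.1270 × 330/360) = 10932 · e^0.116417
= 10932 × 1.123464 = $12,282 per tonne

$12,282 per tonne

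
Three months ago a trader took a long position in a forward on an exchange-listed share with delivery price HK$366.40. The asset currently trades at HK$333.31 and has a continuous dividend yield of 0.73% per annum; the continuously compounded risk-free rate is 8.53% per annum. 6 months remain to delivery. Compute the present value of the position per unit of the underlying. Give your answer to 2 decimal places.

-HK$19.01

Current fair forward for the remaining 6 months: F = S·e^((r − q)·T), (r − q) = 0.0853 − 0.0073 = 0.0780
F = 333.31 · e^(0.0780 × 6/12) = 333.31 × 1.039770 = 346.5657
Value of long forward = (F − K)·e^(−rT) = (346.5657 − 366.40) · e^(−0.0853·6/12)
= -19.8343 × 0.958247 = -19.01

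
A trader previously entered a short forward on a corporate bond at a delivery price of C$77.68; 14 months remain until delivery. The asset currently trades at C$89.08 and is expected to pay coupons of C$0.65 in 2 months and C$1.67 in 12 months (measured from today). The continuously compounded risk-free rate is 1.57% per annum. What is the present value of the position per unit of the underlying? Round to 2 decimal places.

-C$10.52

PV(remaining coupons) I = 0.65·e^(−0.0157·2/12) + 1.67·e^(−0.0157·12/12) = 2.2923
Current forward F = (S − I)·e^(rT) = (89.08 − 2.2923)·e^(0.0157·14/12) = 86.7877 × 1.018485 = 88.3920
Value (long) = (F − K)·e^(−rT) = (88.3920 − 77.68) × 0.981850 = 10.5176
Short position value = −(long value) = -C$10.52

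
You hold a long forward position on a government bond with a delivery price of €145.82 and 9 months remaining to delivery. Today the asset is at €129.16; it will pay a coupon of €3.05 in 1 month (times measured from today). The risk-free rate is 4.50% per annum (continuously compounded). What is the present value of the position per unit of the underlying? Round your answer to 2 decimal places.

-€14.86

PV(remaining coupons) I = 3.05·e^(−0.0450·1/12) = 3.0386
Current forward F = (S − I)·e^(rT) = (129.16 − 3.0386)·e^(0.0450·9/12) = 126.1214 × 1.034326 = 130.4506
Value (long) = (F − K)·e^(−rT) = (130.4506 − 145.82) × 0.966813 = -14.8593
Value = -€14.86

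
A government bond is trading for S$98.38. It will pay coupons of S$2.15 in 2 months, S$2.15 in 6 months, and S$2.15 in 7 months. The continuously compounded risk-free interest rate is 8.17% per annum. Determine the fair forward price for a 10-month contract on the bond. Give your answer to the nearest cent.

S$98.64

PV(coupons) I = 2.15·e^(−0.0817·2/12) + 2.15·e^(−0.0817·6/12) + 2.15·e^(−0.0817·7/12)
I = 2.1209 + 2.0639 + 2.0499 = 6.2347
F = (S − I)·e^(rT) = (98.38 − 6.2347) · e^(0.0817·10/12)
= 92.1453 · e^0.068083 = 92.1453 × 1.070454 = S$98.64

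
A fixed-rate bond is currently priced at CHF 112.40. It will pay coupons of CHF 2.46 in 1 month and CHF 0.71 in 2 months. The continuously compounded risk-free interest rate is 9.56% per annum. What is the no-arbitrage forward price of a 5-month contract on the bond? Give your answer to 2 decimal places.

CHF 113.70

PV(coupons) I = 2.46·e^(−0.0956·1/12) + 0.71·e^(−0.0956·2/12)
I = 2.4405 + 0.6988 = 3.1393
F = (S − I)·e^(rT) = (112.40 − 3.1393) · e^(0.0956·5/12)
= 109.2607 · e^0.039833 = 109.2607 × 1.040637 = CHF 113.70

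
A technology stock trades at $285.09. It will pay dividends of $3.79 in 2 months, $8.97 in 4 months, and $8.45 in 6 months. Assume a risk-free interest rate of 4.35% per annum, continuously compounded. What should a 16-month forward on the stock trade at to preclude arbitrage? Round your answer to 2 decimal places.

$280.00

PV(dividends) I = 3.79·e^(−0.0435·2/12) + 8.97·e^(−0.0435·4/12) + 8.45·e^(−0.0435·6/12)
I = 3.7626 + 8.8409 + 8.2682 = 20.8717
F = (S − I)·e^(rT) = (285.09 − 20.8717) · e^(0.0435·16/12)
= 264.2183 · e^0.058000 = 264.2183 × 1.059715 = $280.00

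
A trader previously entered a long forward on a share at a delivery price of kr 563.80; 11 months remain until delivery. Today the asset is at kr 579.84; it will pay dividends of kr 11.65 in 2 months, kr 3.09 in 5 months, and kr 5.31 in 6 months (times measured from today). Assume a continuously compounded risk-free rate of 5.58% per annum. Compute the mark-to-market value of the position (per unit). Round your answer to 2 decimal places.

PV(remaining dividends) I = 11.65·e^(−0.0558·2/12) + 3.09·e^(−0.0558·5/12) + 5.31·e^(−0.0558·6/12) = 19.7250
Current forward F = (S − I)·e^(rT) = (579.84 − 19.7250)·e^(0.0558·11/12) = 560.1150 × 1.052481 = 589.5104
Value (long) = (F − K)·e^(−rT) = (589.5104 − 563.80) × 0.950136 = 24.4284
Value = kr 24.43

kr 24.43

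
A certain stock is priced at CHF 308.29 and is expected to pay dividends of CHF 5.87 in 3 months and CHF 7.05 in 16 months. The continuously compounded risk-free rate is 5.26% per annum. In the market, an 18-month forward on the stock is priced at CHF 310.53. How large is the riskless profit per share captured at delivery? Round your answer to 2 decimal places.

CHF 9.69 per share

PV(dividends) I = 5.87·e^(−0.0526·3/12) + 7.05·e^(−0.0526·16/12) = 12.3658
Fair forward F* = (S − I)·e^(rT) = (308.29 − 12.3658)·e^0.078900 = 295.9242 × 1.082096 = 320.2184
Market CHF 310.53 < fair 320.2184: forward underpriced → reverse cash-and-carry (short the stock, invest proceeds at r, pay the dividends, go long the forward).
Profit at T = |F_mkt − F*| = |310.53 − 320.2184| = CHF 9.69 per share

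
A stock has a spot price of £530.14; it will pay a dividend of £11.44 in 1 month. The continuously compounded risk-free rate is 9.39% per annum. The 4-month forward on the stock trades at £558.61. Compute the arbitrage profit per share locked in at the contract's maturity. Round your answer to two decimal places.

PV(dividends) I = 11.44·e^(−0.0939·1/12) = 11.3508
Fair forward F* = (S − I)·e^(rT) = (530.14 − 11.3508)·e^0.031300 = 518.7892 × 1.031795 = 535.2841
Market £558.61 > fair 535.2841: forward overpriced → cash-and-carry (borrow at r, buy the stock and collect the dividends, short the forward).
Profit at T = |F_mkt − F*| = |558.61 − 535.2841| = £23.33 per share

£23.33 per share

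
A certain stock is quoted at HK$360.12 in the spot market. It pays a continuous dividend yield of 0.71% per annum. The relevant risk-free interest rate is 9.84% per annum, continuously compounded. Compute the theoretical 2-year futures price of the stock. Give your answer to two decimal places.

F = S·e^((r − q)T) = 360.12 · e^((0.0984 − 0.0071) × 2)
= 360.12 · e^0.182600 = 360.12 × 1.200334
F = HK$432.26

HK$432.26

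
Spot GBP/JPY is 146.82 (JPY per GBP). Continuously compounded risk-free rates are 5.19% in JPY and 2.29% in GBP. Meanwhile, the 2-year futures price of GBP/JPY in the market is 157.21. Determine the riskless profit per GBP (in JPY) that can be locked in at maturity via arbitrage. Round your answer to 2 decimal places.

1.62 per GBP (in JPY)

Fair futures: F* = S·e^(carry·T), with carry = (r_JPY − r_GBP) = 0.0519 − 0.0229 = 0.0290
F* = 146.82 · e^(0.0290 × 2) = 146.82 · e^0.058000 = 146.82 × 1.059715 = 155.5874
Market 157.21 > fair 155.5874: forward overpriced → cash-and-carry (buy spot, short the forward).
At maturity, profit = |F_mkt − F*| = |157.21 − 155.5874| = 1.62 per GBP (in JPY)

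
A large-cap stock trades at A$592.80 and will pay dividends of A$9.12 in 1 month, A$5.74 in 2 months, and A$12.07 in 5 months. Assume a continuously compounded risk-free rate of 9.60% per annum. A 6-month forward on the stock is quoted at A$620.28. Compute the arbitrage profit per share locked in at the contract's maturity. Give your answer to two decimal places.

PV(dividends) I = 9.12·e^(−0.0960·1/12) + 5.74·e^(−0.0960·2/12) + 12.07·e^(−0.0960·5/12) = 26.2930
Fair forward F* = (S − I)·e^(rT) = (592.80 − 26.2930)·e^0.048000 = 566.5070 × 1.049171 = 594.3627
Market A$620.28 > fair 594.3627: forward overpriced → cash-and-carry (borrow at r, buy the stock and collect the dividends, short the forward).
Profit at T = |F_mkt − F*| = |620.28 − 594.3627| = A$25.92 per share

A$25.92 per share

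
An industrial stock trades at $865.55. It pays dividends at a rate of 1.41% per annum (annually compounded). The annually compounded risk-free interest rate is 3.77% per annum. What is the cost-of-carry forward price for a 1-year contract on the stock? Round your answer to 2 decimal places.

$885.69

F = S · (1+r)^T / (1+q)^T
= 865.55 × 1.037700 / 1.014100 = 865.55 × 1.023272
F = $885.69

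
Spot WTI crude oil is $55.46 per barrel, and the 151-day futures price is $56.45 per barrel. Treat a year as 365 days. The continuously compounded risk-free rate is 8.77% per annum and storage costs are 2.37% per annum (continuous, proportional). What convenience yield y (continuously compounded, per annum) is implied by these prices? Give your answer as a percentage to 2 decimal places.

6.86%

F = S·e^((r+u−y)T) ⇒ (r+u−y) = ln(F/S)/T
ln(56.45/55.46) = 0.017693; /T ⇒ 0.042768
y = r + u − ln(F/S)/T = 0.0877 + 0.0237 − 0.042768 = 0.068632
y = 6.86%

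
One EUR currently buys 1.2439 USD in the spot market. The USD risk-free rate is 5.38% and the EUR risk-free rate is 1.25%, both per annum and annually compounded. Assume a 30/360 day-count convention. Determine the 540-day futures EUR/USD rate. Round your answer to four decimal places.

1.3208

By covered interest parity, F = S · (1+r_USD)^T / (1+r_EUR)^T
= 1.2439 × 1.081776 / 1.018808 = 1.2439 × 1.061806
F = 1.3208 USD per EUR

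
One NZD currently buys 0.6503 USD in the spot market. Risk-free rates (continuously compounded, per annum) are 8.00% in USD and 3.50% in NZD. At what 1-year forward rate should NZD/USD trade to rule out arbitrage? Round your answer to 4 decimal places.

0.6802

F = S·e^((r_USD − r_NZD)T) = 0.6503 · e^((0.0800 − 0.0350) × 1)
= 0.6503 · e^0.045000 = 0.6503 × 1.046028
F = 0.6802 USD per NZD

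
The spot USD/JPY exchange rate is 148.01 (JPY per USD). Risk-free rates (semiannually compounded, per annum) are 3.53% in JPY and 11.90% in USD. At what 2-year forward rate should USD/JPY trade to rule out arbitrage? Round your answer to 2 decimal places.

125.97

By covered interest parity, F = S · (1+r_JPY/2)^(2T) / (1+r_USD/2)^(2T)
= 148.01 × 1.072491 / 1.260097 = 148.01 × 0.851118
F = 125.97 JPY per USD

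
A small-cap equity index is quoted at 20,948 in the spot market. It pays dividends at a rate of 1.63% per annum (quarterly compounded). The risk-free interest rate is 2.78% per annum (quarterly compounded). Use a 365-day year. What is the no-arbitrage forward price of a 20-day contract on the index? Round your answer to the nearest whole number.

F = S · (1+r/4)^(4T) / (1+q/4)^(4T)
= 20948 × 1.001519 / 1.000892 = 20948 × 1.000626
F = 20,961

20,961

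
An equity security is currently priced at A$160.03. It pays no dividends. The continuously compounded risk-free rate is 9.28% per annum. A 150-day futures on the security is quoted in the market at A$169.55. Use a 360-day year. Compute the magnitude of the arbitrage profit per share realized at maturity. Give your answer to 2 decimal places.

A$3.21 per share

Fair futures: F* = S·e^(carry·T), with carry = r = 0.0928
F* = 160.03 · e^(0.0928 × 150/360) = 160.03 · e^0.038667 = 160.03 × 1.039424 = A$166.3390
Market A$169.55 > fair A$166.3390: forward overpriced → cash-and-carry (buy spot, short the forward).
At maturity, profit = |F_mkt − F*| = |169.55 − 166.3390| = A$3.21 per share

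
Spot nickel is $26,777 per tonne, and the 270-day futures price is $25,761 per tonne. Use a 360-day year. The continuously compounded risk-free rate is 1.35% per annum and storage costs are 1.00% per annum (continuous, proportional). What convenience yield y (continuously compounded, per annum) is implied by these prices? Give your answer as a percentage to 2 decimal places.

7.51%

F = S·e^((r+u−y)T) ⇒ (r+u−y) = ln(F/S)/T
ln(25761/26777) = -0.038682; /T ⇒ -0.051576
y = r + u − ln(F/S)/T = 0.0135 + 0.0100 + 0.051576 = 0.075076
y = 7.51%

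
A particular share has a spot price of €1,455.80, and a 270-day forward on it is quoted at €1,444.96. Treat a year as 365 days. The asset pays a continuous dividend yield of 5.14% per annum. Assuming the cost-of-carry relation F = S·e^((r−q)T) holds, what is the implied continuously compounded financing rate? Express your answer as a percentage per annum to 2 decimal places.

4.13%

From F = S·e^((r−q)T): (r − q) = ln(F/S)/T
ln(1444.96/1455.80) = ln(0.992554) = -0.007474
(r − q) = -0.007474 / (270/365) = -0.010104
r = ln(F/S)/T + q = -0.010104 + 0.0514 = 0.041296
r = 4.13%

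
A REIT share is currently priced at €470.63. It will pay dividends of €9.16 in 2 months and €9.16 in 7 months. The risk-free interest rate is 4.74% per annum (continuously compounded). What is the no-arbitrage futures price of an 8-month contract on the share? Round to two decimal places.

€467.16

PV(dividends) I = 9.16·e^(−0.0474·2/12) + 9.16·e^(−0.0474·7/12)
I = 9.0879 + 8.9102 = 17.9981
F = (S − I)·e^(rT) = (470.63 − 17.9981) · e^(0.0474·8/12)
= 452.6319 · e^0.031600 = 452.6319 × 1.032105 = €467.16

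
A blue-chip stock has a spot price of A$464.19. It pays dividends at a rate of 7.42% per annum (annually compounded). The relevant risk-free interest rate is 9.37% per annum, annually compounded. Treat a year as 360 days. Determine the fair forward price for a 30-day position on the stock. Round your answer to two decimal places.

F = S · (1+r)^T / (1+q)^T
= 464.19 × 1.007492 / 1.005983 = 464.19 × 1.001500
F = A$464.89

A$464.89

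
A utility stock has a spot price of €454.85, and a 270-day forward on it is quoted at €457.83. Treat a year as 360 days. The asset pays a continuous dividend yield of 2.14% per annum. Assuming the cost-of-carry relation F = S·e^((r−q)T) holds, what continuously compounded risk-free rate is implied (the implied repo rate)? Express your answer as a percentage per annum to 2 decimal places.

3.01%

From F = S·e^((r−q)T): (r − q) = ln(F/S)/T
ln(457.83/454.85) = ln(1.006552) = 0.006531
(r − q) = 0.006531 / (270/360) = 0.008708
r = ln(F/S)/T + q = 0.008708 + 0.0214 = 0.030108
r = 3.01%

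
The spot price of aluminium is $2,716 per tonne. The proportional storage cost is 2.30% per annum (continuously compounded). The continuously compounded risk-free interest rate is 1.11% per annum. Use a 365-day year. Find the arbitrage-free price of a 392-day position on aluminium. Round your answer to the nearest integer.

$2,817 per tonne

Net carry = r + u − y = 0.0111 + 0.0230 − 0.0000 = 0.0341
F = S·e^((r+u−y)T) = 2716 · e^(0.0341 × 392/365) = 2716 · e^0.036622
= 2716 × 1.037301 = $2,817 per tonne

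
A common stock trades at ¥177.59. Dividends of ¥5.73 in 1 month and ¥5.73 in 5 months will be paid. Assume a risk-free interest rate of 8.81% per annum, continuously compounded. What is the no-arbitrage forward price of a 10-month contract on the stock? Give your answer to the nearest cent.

PV(dividends) I = 5.73·e^(−0.0881·1/12) + 5.73·e^(−0.0881·5/12)
I = 5.6881 + 5.5235 = 11.2116
F = (S − I)·e^(rT) = (177.59 − 11.2116) · e^(0.0881·10/12)
= 166.3784 · e^0.073417 = 166.3784 × 1.076179 = ¥179.05

¥179.05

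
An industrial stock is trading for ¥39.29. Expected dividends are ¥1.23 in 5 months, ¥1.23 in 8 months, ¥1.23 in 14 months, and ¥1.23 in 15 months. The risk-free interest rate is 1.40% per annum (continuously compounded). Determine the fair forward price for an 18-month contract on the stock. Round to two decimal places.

PV(dividends) I = 1.23·e^(−0.0140·5/12) + 1.23·e^(−0.0140·8/12) + 1.23·e^(−0.0140·14/12) + 1.23·e^(−0.0140·15/12)
I = 1.2228 + 1.2186 + 1.2101 + 1.2087 = 4.8602
F = (S − I)·e^(rT) = (39.29 − 4.8602) · e^(0.0140·18/12)
= 34.4298 · e^0.021000 = 34.4298 × 1.021222 = ¥35.16

¥35.16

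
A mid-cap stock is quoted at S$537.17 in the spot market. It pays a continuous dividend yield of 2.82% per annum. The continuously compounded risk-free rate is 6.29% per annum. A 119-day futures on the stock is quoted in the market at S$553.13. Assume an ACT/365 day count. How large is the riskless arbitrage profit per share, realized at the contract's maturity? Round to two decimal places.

Fair futures: F* = S·e^(carry·T), with carry = (r − q) = 0.0629 − 0.0282 = 0.0347
F* = 537.17 · e^(0.0347 × 119/365) = 537.17 · e^0.011313 = 537.17 × 1.011377 = S$543.2814
Market S$553.13 > fair S$543.2814: forward overpriced → cash-and-carry (buy spot, short the forward).
At maturity, profit = |F_mkt − F*| = |553.13 − 543.2814| = S$9.85 per share

S$9.85 per share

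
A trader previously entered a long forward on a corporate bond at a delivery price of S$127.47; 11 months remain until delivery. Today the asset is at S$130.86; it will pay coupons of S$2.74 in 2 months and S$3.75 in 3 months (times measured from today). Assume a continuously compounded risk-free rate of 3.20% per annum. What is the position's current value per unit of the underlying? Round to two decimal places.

S$0.63

PV(remaining coupons) I = 2.74·e^(−0.0320·2/12) + 3.75·e^(−0.0320·3/12) = 6.4455
Current forward F = (S − I)·e^(rT) = (130.86 − 6.4455)·e^(0.0320·11/12) = 124.4145 × 1.029768 = 128.1181
Value (long) = (F − K)·e^(−rT) = (128.1181 − 127.47) × 0.971093 = 0.6294
Value = S$0.63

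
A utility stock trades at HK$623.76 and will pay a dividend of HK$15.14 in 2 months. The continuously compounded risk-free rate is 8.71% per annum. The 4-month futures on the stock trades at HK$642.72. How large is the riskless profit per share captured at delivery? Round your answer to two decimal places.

HK$15.95 per share

PV(dividends) I = 15.14·e^(−0.0871·2/12) = 14.9218
Fair futures F* = (S − I)·e^(rT) = (623.76 − 14.9218)·e^0.029033 = 608.8382 × 1.029459 = 626.7740
Market HK$642.72 > fair 626.7740: forward overpriced → cash-and-carry (borrow at r, buy the stock and collect the dividends, short the forward).
Profit at T = |F_mkt − F*| = |642.72 − 626.7740| = HK$15.95 per share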